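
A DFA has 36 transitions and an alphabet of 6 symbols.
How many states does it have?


Each state has exactly one transition per symbol.
states = transitions / |alphabet| = 36 / 6 = 6

6


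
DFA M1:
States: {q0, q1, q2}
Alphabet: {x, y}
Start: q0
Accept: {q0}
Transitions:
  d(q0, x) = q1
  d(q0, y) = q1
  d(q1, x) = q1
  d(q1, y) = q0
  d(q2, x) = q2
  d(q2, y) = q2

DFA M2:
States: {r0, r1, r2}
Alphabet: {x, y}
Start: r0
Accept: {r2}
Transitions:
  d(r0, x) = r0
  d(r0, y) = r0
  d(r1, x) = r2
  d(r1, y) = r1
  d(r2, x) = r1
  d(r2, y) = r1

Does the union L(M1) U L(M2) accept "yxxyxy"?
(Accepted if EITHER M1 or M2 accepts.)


M1: final=q0 accepted=True
M2: final=r0 accepted=False

Yes, union accepts


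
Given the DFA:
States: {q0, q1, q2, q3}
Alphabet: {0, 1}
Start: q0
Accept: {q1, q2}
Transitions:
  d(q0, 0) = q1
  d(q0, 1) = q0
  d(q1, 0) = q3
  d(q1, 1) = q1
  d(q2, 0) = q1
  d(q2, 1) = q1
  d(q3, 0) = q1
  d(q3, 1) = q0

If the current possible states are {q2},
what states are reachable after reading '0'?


Apply transition on '0' from each current state:
  d(q2, 0) = q1

{q1}


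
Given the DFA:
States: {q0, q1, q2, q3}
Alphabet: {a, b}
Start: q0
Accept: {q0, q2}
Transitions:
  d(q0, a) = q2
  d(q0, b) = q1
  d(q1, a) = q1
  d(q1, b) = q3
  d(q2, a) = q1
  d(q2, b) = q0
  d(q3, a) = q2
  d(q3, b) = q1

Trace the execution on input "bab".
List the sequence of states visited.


Input: bab
d(q0, b) = q1
d(q1, a) = q1
d(q1, b) = q3


q0 -> q1 -> q1 -> q3


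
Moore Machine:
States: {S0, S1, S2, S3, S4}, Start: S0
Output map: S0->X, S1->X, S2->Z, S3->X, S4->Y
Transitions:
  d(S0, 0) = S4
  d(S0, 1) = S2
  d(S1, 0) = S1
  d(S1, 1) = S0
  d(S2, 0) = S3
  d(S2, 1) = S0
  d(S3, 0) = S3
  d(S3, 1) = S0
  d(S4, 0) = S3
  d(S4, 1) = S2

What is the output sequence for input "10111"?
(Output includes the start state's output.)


Start: S0 (output X)
  --1--> S2 (output Z)
  --0--> S3 (output X)
  --1--> S0 (output X)
  --1--> S2 (output Z)
  --1--> S0 (output X)

"XZXXZX"


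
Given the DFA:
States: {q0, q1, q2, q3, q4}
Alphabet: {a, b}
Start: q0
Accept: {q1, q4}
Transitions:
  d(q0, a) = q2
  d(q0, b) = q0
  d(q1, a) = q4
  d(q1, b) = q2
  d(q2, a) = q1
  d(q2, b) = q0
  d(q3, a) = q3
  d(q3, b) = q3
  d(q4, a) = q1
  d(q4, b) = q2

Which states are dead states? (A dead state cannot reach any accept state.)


Forward reachability from each state:
  q0 -> reaches accept state q1 (live)
  q1 -> reaches accept state q1 (live)
  q2 -> reaches accept state q1 (live)
  q3 -> reaches {q3}, no accept state (dead)
  q4 -> reaches accept state q1 (live)

{q3}


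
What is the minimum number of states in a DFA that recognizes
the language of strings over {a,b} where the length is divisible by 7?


States track (length) mod 7.
Need 7 states: one per remainder 0..6; accept = remainder 0.

7


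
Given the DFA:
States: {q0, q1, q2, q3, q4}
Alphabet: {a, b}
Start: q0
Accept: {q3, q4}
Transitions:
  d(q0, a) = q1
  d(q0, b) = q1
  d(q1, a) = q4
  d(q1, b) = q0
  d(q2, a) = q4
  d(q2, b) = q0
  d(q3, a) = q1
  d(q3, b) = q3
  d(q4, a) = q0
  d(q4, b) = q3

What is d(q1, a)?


Looking up transition d(q1, a)

q4


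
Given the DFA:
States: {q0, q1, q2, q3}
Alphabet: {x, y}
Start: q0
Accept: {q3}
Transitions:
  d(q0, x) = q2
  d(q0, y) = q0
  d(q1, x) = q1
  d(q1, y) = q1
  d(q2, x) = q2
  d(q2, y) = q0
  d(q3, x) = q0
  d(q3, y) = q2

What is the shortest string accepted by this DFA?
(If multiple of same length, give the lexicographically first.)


BFS by string length (lex-first path to each state shown):
  len 0: q0<-""
  len 1: q0<-"y", q2<-"x"
  len 2: q0<-"xy", q2<-"xx"
  len 3: q0<-"xxy", q2<-"xxx"
  len 4: q0<-"xxxy", q2<-"xxxx"
  len 5: q0<-"xxxxy", q2<-"xxxxx"
  len 6: q0<-"xxxxxy", q2<-"xxxxxx"
  len 7: q0<-"xxxxxxy", q2<-"xxxxxxx"
  len 8: q0<-"xxxxxxxy", q2<-"xxxxxxxx"

No string accepted (empty language)


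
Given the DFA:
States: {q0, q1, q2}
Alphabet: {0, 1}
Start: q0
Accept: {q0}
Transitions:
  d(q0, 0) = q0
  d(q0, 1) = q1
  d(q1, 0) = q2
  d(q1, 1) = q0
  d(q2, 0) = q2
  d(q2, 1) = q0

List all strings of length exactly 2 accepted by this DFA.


All strings of length 2: 4 total
Accepted: 2

"00", "11"


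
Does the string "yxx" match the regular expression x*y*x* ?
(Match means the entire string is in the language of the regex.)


|string| = 3; first = 'y'; last = 'x'

Yes, "yxx" matches x*y*x*


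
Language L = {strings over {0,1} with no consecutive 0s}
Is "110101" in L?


'00' does not occur

Yes, "110101" is in L


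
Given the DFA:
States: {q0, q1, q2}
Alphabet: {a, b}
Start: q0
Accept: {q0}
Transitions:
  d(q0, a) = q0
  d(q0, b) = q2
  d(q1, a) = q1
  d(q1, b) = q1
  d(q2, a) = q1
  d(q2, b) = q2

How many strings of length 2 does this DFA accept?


Enumerating all length-2 strings:
  "aa" -> q0 [accept]
  "ab" -> q2 [reject]
  "ba" -> q1 [reject]
  "bb" -> q2 [reject]

1 out of 4


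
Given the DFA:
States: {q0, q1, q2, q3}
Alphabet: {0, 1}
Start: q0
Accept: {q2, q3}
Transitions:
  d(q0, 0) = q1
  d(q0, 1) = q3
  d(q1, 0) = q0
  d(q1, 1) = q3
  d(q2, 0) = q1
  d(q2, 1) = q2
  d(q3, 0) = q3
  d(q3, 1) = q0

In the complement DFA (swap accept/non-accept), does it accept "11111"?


Trace: q0 -> q3 -> q0 -> q3 -> q0 -> q3
Final: q3
Original accept: {q2, q3}
Complement: q3 is in original accept

No, complement rejects (original accepts)


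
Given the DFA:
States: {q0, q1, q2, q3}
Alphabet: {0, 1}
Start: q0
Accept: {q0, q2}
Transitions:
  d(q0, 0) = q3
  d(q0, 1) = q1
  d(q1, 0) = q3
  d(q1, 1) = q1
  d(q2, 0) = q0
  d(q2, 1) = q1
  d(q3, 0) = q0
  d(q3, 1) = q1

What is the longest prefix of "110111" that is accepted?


Run the DFA, marking each prefix where the state is accepting:
  "" -> q0 [accept]
  "1" -> q1 [reject]
  "11" -> q1 [reject]
  "110" -> q3 [reject]
  "1101" -> q1 [reject]
  "11011" -> q1 [reject]
  "110111" -> q1 [reject]

""


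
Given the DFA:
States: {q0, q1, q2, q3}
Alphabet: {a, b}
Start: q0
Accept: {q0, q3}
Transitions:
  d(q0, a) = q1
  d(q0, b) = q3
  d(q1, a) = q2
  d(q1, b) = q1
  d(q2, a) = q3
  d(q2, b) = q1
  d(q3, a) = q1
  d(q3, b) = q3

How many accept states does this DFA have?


Accept states listed: {q0, q3}
Counting: q0(1) q3(2)

2


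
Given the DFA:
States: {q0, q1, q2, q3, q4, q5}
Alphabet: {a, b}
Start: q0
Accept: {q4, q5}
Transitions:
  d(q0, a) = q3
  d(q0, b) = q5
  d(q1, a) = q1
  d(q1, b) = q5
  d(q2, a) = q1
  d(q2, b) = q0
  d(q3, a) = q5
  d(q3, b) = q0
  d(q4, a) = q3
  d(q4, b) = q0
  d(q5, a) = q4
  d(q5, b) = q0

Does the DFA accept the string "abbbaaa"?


Trace: q0 -> q3 -> q0 -> q5 -> q0 -> q3 -> q5 -> q4
Final state: q4
Accept states: {q4, q5}

Yes, accepted (final state q4 is an accept state)


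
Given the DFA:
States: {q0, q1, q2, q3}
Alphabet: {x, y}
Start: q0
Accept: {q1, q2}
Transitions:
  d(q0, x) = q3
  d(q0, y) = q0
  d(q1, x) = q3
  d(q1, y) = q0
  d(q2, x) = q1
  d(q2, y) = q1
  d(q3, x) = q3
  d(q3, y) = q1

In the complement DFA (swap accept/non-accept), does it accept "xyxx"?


Trace: q0 -> q3 -> q1 -> q3 -> q3
Final: q3
Original accept: {q1, q2}
Complement: q3 is not in original accept

Yes, complement accepts (original rejects)


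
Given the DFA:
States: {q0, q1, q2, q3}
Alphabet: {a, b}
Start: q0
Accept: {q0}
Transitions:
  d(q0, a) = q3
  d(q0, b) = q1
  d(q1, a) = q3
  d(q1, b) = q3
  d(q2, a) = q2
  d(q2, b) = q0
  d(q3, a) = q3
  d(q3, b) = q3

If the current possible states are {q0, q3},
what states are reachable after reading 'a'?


Apply transition on 'a' from each current state:
  d(q0, a) = q3
  d(q3, a) = q3

{q3}


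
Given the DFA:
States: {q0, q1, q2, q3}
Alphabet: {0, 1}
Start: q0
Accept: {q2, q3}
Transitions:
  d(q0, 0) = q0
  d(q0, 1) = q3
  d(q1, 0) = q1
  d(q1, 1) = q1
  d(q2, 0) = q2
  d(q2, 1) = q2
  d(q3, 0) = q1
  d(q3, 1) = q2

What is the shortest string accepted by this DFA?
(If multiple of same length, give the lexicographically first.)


BFS by string length (lex-first path to each state shown):
  len 0: q0<-""
  len 1: q0<-"0", q3<-"1"
Found accept state at length 1.

"1"


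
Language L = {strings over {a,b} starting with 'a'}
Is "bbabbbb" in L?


first symbol = 'b'

No, "bbabbbb" is not in L


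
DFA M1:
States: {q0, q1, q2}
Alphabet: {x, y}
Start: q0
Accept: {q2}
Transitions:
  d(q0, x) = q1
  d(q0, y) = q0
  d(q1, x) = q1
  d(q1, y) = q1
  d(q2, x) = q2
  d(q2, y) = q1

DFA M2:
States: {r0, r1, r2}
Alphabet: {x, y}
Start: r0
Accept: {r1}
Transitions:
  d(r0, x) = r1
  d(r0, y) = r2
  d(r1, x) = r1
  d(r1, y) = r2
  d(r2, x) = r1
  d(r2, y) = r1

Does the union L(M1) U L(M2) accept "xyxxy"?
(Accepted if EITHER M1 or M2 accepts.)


M1: final=q1 accepted=False
M2: final=r2 accepted=False

No, union rejects (neither accepts)


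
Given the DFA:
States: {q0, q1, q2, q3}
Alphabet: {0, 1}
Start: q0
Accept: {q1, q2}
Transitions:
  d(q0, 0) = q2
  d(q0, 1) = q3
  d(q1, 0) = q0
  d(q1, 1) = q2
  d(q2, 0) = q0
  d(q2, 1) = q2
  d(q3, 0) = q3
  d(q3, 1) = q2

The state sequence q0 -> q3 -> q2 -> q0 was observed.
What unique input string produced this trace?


Trace back each transition to find the symbol:
  q0 --[1]--> q3
  q3 --[1]--> q2
  q2 --[0]--> q0

"110"


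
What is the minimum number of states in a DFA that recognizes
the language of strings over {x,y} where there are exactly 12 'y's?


States: count = 0, 1, ..., 12 (that's 13 states), plus a dead state for count > 12.
Total: 13 + 1 = 14. Accept = count-12 state.

14


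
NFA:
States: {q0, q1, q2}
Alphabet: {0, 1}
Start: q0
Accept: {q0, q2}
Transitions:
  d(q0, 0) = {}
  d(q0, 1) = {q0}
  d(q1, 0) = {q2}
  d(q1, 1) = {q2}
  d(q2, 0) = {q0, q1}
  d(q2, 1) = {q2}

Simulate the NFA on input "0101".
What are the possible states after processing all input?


Start: {q0}
  --0--> {}
  --1--> {}
  --0--> {}
  --1--> {}

{} (empty set, no valid transitions)


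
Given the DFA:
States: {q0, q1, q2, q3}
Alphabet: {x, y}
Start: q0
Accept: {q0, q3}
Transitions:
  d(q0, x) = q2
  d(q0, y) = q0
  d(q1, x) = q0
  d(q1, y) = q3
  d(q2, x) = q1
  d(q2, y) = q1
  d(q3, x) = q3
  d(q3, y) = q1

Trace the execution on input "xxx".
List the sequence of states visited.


Input: xxx
d(q0, x) = q2
d(q2, x) = q1
d(q1, x) = q0


q0 -> q2 -> q1 -> q0


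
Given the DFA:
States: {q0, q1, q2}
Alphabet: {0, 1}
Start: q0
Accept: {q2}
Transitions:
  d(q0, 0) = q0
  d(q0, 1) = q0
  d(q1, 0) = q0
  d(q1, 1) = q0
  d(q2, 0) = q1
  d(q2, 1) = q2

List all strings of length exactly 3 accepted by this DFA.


All strings of length 3: 8 total
Accepted: 0

None


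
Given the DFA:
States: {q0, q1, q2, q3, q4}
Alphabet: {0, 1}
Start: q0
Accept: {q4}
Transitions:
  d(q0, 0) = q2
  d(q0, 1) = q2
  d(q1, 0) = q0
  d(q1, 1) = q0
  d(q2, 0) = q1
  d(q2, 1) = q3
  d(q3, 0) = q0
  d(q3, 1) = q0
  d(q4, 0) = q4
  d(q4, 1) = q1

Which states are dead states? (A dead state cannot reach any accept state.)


Forward reachability from each state:
  q0 -> reaches {q0, q1, q2, q3}, no accept state (dead)
  q1 -> reaches {q0, q1, q2, q3}, no accept state (dead)
  q2 -> reaches {q0, q1, q2, q3}, no accept state (dead)
  q3 -> reaches {q0, q1, q2, q3}, no accept state (dead)
  q4 -> reaches accept state q4 (live)

{q0, q1, q2, q3}


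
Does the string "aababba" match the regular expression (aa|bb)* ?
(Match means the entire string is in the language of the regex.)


|string| = 7; first = 'a'; last = 'a'

No, "aababba" does not match (aa|bb)*


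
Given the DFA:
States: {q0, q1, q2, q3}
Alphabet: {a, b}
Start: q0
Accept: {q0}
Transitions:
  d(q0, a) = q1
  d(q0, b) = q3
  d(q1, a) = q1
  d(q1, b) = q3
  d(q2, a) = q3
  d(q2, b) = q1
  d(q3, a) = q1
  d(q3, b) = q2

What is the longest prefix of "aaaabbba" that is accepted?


Run the DFA, marking each prefix where the state is accepting:
  "" -> q0 [accept]
  "a" -> q1 [reject]
  "aa" -> q1 [reject]
  "aaa" -> q1 [reject]
  "aaaa" -> q1 [reject]
  "aaaab" -> q3 [reject]
  "aaaabb" -> q2 [reject]
  "aaaabbb" -> q1 [reject]
  "aaaabbba" -> q1 [reject]

""


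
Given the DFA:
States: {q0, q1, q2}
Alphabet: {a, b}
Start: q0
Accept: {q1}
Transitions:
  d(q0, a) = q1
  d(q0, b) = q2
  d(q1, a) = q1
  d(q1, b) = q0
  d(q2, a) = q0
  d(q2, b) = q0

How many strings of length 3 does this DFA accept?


Enumerating all length-3 strings:
  "aaa" -> q1 [accept]
  "aab" -> q0 [reject]
  "aba" -> q1 [accept]
  "abb" -> q2 [reject]
  "baa" -> q1 [accept]
  "bab" -> q2 [reject]
  "bba" -> q1 [accept]
  "bbb" -> q2 [reject]

4 out of 8


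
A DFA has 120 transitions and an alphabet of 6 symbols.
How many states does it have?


Each state has exactly one transition per symbol.
states = transitions / |alphabet| = 120 / 6 = 20

20


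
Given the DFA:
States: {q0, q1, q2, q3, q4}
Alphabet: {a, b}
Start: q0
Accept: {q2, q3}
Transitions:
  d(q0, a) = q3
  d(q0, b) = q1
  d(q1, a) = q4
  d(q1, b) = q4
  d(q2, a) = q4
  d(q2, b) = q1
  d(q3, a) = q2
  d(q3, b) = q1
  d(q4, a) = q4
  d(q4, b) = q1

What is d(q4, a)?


Looking up transition d(q4, a)

q4


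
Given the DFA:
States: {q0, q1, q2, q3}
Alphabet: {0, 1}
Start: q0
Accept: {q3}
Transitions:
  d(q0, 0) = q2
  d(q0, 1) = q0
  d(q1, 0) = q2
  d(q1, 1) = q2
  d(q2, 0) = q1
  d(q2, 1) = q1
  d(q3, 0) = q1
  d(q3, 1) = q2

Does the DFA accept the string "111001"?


Trace: q0 -> q0 -> q0 -> q0 -> q2 -> q1 -> q2
Final state: q2
Accept states: {q3}

No, rejected (final state q2 is not an accept state)


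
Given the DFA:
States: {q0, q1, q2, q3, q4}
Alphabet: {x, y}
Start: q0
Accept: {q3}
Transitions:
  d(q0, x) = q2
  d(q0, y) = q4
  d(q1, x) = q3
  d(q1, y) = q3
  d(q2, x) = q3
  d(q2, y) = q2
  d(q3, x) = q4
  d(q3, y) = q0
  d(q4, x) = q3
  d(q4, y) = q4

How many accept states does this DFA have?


Accept states listed: {q3}
Counting: q3(1)

1


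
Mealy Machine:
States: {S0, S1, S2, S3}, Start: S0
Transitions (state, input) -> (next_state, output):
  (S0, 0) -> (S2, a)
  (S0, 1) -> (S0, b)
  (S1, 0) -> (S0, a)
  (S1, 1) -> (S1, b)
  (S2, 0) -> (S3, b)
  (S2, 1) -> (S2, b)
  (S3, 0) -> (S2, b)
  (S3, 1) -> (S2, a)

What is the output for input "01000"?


Step-by-step:
  (S0, 0) -> (S2, a)
  (S2, 1) -> (S2, b)
  (S2, 0) -> (S3, b)
  (S3, 0) -> (S2, b)
  (S2, 0) -> (S3, b)

"abbbb"


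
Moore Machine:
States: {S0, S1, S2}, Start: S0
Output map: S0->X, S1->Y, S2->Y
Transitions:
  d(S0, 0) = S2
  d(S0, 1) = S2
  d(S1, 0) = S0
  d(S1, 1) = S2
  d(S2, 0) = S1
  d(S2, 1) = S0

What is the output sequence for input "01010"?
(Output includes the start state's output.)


Start: S0 (output X)
  --0--> S2 (output Y)
  --1--> S0 (output X)
  --0--> S2 (output Y)
  --1--> S0 (output X)
  --0--> S2 (output Y)

"XYXYXY"


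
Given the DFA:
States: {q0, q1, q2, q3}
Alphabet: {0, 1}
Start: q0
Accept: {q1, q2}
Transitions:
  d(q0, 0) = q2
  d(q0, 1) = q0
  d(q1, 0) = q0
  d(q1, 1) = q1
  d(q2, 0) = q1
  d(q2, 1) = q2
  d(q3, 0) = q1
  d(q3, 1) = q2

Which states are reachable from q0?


BFS from q0:
  layer 0: {q0}
  layer 1: {q2}
  layer 2: {q1}

{q0, q1, q2}


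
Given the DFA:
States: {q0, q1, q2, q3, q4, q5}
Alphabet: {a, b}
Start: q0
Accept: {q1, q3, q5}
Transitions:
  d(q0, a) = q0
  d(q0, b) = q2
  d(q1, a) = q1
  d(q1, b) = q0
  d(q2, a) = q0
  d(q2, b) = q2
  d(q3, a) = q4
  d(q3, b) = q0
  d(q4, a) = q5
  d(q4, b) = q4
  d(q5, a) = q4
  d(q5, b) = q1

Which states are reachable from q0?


BFS from q0:
  layer 0: {q0}
  layer 1: {q2}

{q0, q2}


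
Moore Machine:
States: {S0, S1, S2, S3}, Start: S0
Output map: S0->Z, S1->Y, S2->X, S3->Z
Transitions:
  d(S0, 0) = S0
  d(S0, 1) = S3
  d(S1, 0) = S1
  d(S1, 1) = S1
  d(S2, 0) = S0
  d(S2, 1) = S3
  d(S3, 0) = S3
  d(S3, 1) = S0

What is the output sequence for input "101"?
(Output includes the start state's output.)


Start: S0 (output Z)
  --1--> S3 (output Z)
  --0--> S3 (output Z)
  --1--> S0 (output Z)

"ZZZZ"


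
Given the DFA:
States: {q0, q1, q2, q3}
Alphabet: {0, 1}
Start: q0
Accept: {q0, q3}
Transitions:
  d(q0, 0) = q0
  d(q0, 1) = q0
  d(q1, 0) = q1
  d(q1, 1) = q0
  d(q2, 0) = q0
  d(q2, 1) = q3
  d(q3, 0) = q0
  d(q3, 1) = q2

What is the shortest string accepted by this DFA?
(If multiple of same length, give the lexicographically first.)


BFS by string length (lex-first path to each state shown):
  len 0: q0<-""
Found accept state at length 0.

"" (empty string)


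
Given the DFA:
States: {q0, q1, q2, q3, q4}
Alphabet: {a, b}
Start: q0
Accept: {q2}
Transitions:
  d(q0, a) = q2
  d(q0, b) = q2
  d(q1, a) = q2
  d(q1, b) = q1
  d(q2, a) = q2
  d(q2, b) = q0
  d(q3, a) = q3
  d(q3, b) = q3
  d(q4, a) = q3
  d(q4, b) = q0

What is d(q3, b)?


Looking up transition d(q3, b)

q3


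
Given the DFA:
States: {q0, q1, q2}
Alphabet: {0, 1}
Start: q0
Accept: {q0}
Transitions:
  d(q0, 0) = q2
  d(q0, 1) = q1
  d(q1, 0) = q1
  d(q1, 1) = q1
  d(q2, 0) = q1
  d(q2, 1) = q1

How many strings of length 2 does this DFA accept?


Enumerating all length-2 strings:
  "00" -> q1 [reject]
  "01" -> q1 [reject]
  "10" -> q1 [reject]
  "11" -> q1 [reject]

0 out of 4


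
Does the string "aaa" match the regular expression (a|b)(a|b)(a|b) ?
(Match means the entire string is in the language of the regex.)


|string| = 3; first = 'a'; last = 'a'

Yes, "aaa" matches (a|b)(a|b)(a|b)


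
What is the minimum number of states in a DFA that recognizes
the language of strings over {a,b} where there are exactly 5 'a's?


States: count = 0, 1, ..., 5 (that's 6 states), plus a dead state for count > 5.
Total: 6 + 1 = 7. Accept = count-5 state.

7


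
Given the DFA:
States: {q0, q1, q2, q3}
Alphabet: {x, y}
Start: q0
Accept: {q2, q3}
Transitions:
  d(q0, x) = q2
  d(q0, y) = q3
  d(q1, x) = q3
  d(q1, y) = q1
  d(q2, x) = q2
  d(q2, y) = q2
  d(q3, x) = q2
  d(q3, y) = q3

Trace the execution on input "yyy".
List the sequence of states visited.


Input: yyy
d(q0, y) = q3
d(q3, y) = q3
d(q3, y) = q3


q0 -> q3 -> q3 -> q3


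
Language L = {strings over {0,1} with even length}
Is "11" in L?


length = 2; 2 mod 2 = 0

Yes, "11" is in L


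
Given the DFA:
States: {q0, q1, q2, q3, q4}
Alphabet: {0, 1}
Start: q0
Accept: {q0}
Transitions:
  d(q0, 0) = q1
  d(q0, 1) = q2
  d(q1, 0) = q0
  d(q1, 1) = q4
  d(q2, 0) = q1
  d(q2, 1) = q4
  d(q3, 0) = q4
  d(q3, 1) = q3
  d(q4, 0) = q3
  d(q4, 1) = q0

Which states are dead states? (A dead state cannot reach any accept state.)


Forward reachability from each state:
  q0 -> reaches accept state q0 (live)
  q1 -> reaches accept state q0 (live)
  q2 -> reaches accept state q0 (live)
  q3 -> reaches accept state q0 (live)
  q4 -> reaches accept state q0 (live)

None (all states can reach an accept state)


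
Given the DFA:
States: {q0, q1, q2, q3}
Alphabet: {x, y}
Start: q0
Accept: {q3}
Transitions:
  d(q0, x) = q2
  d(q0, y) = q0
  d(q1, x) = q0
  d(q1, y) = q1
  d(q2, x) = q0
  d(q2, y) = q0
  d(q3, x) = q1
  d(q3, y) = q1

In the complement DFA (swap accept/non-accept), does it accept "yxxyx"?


Trace: q0 -> q0 -> q2 -> q0 -> q0 -> q2
Final: q2
Original accept: {q3}
Complement: q2 is not in original accept

Yes, complement accepts (original rejects)


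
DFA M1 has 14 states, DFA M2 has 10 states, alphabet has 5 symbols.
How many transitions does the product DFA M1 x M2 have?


Product DFA has 14 * 10 = 140 states.
Each has 5 transitions: 140 * 5 = 700

700


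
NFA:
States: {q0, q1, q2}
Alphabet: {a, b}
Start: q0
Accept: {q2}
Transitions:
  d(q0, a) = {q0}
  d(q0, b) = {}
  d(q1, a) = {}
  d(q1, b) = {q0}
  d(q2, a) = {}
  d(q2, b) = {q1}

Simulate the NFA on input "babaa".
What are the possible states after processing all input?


Start: {q0}
  --b--> {}
  --a--> {}
  --b--> {}
  --a--> {}
  --a--> {}

{} (empty set, no valid transitions)


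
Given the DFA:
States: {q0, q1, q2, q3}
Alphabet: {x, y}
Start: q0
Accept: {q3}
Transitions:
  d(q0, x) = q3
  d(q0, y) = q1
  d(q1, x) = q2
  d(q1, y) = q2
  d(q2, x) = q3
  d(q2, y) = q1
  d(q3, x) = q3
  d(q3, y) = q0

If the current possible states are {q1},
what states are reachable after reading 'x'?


Apply transition on 'x' from each current state:
  d(q1, x) = q2

{q2}


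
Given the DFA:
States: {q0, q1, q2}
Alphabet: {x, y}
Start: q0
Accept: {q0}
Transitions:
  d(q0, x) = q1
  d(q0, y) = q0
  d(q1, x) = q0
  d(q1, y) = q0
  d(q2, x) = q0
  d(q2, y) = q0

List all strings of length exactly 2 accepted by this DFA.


All strings of length 2: 4 total
Accepted: 3

"xx", "xy", "yy"


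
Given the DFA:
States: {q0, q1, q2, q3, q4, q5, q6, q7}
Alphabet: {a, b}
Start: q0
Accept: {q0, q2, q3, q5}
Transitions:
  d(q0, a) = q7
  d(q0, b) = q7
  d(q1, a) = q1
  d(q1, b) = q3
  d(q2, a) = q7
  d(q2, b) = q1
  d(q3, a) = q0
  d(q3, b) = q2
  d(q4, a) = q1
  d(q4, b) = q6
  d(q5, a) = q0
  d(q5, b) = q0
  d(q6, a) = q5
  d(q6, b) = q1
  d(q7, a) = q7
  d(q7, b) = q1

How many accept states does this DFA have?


Accept states listed: {q0, q2, q3, q5}
Counting: q0(1) q2(2) q3(3) q5(4)

4


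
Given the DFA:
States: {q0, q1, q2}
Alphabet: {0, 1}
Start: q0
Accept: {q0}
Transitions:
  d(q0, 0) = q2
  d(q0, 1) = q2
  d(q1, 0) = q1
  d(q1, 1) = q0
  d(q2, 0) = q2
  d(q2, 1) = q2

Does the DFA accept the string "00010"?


Trace: q0 -> q2 -> q2 -> q2 -> q2 -> q2
Final state: q2
Accept states: {q0}

No, rejected (final state q2 is not an accept state)


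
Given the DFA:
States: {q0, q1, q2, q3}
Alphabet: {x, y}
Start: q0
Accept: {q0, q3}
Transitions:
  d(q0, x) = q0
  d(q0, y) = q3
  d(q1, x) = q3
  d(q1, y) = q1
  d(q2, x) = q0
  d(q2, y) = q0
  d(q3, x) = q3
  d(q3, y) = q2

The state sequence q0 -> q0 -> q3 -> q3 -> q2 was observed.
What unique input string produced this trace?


Trace back each transition to find the symbol:
  q0 --[x]--> q0
  q0 --[y]--> q3
  q3 --[x]--> q3
  q3 --[y]--> q2

"xyxy"


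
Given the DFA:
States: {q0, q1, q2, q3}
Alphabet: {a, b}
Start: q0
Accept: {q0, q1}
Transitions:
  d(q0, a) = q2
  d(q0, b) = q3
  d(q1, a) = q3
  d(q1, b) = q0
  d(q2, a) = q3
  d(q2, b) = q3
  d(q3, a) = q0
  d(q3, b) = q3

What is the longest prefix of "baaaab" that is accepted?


Run the DFA, marking each prefix where the state is accepting:
  "" -> q0 [accept]
  "b" -> q3 [reject]
  "ba" -> q0 [accept]
  "baa" -> q2 [reject]
  "baaa" -> q3 [reject]
  "baaaa" -> q0 [accept]
  "baaaab" -> q3 [reject]

"baaaa"


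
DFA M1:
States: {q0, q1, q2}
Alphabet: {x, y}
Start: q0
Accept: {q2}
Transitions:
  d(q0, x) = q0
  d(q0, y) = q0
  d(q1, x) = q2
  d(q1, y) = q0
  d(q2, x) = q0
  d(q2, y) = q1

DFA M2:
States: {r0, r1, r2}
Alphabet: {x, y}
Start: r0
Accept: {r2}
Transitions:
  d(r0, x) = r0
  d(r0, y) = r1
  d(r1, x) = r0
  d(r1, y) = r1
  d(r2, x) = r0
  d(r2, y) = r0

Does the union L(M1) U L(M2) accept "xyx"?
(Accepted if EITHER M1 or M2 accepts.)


M1: final=q0 accepted=False
M2: final=r0 accepted=False

No, union rejects (neither accepts)


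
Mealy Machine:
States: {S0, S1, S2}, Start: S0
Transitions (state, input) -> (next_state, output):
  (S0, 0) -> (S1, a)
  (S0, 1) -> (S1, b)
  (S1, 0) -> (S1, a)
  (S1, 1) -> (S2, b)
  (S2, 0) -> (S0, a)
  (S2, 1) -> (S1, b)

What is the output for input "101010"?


Step-by-step:
  (S0, 1) -> (S1, b)
  (S1, 0) -> (S1, a)
  (S1, 1) -> (S2, b)
  (S2, 0) -> (S0, a)
  (S0, 1) -> (S1, b)
  (S1, 0) -> (S1, a)

"bababa"


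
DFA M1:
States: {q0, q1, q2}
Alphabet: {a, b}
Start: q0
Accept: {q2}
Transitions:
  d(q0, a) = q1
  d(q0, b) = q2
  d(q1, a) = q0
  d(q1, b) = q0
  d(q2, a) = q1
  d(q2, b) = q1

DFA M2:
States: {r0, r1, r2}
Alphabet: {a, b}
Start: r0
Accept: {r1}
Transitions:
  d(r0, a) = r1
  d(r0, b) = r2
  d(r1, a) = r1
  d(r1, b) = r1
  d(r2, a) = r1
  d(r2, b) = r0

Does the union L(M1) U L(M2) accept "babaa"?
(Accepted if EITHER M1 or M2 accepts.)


M1: final=q0 accepted=False
M2: final=r1 accepted=True

Yes, union accepts


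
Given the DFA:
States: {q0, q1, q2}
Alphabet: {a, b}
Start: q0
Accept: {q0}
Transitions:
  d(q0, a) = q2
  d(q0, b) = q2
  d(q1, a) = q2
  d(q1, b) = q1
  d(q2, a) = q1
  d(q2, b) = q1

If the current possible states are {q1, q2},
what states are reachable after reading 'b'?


Apply transition on 'b' from each current state:
  d(q1, b) = q1
  d(q2, b) = q1

{q1}


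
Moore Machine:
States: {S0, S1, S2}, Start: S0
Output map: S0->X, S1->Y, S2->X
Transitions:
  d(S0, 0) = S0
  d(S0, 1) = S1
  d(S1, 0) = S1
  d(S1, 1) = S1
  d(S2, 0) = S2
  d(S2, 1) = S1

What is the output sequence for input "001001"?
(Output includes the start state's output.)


Start: S0 (output X)
  --0--> S0 (output X)
  --0--> S0 (output X)
  --1--> S1 (output Y)
  --0--> S1 (output Y)
  --0--> S1 (output Y)
  --1--> S1 (output Y)

"XXXYYYY"


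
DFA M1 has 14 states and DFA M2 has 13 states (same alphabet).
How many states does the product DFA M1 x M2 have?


Product construction pairs every M1 state with every M2 state.
14 * 13 = 182

182


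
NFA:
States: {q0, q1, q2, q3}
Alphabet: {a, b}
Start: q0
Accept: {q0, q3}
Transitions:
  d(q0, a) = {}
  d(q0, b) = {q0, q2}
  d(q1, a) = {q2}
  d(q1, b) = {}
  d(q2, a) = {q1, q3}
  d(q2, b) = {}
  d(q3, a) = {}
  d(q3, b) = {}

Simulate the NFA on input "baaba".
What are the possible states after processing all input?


Start: {q0}
  --b--> {q0, q2}
  --a--> {q1, q3}
  --a--> {q2}
  --b--> {}
  --a--> {}

{} (empty set, no valid transitions)


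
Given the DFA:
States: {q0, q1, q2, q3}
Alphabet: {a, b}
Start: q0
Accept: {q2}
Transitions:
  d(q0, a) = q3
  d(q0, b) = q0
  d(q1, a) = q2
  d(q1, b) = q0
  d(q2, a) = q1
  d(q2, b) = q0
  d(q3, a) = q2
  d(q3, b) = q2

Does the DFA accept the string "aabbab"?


Trace: q0 -> q3 -> q2 -> q0 -> q0 -> q3 -> q2
Final state: q2
Accept states: {q2}

Yes, accepted (final state q2 is an accept state)


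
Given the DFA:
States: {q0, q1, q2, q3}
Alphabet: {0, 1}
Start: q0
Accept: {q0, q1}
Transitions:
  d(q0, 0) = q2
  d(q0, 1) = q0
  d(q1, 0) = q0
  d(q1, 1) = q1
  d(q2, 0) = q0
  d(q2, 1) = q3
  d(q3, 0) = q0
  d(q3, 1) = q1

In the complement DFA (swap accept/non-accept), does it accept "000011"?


Trace: q0 -> q2 -> q0 -> q2 -> q0 -> q0 -> q0
Final: q0
Original accept: {q0, q1}
Complement: q0 is in original accept

No, complement rejects (original accepts)


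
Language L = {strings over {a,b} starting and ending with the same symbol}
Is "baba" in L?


first = 'b', last = 'a'

No, "baba" is not in L


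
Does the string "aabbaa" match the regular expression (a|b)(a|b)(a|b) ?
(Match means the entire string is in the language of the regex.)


|string| = 6; first = 'a'; last = 'a'

No, "aabbaa" does not match (a|b)(a|b)(a|b)


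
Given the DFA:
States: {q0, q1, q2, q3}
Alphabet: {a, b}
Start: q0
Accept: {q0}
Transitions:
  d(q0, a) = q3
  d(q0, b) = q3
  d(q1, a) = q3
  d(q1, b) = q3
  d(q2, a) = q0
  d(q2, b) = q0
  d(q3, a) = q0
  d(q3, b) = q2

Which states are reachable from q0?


BFS from q0:
  layer 0: {q0}
  layer 1: {q3}
  layer 2: {q2}

{q0, q2, q3}


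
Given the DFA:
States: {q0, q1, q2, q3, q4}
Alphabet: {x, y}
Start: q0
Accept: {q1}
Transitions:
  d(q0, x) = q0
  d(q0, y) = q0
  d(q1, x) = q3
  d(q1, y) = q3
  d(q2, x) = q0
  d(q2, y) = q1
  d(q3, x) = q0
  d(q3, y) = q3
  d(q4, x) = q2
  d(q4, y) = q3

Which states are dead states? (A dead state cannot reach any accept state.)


Forward reachability from each state:
  q0 -> reaches {q0}, no accept state (dead)
  q1 -> reaches accept state q1 (live)
  q2 -> reaches accept state q1 (live)
  q3 -> reaches {q0, q3}, no accept state (dead)
  q4 -> reaches accept state q1 (live)

{q0, q3}


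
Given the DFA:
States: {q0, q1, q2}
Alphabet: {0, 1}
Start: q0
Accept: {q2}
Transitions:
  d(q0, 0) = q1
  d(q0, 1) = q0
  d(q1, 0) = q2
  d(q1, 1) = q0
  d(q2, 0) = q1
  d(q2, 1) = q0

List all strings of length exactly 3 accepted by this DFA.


All strings of length 3: 8 total
Accepted: 1

"100"


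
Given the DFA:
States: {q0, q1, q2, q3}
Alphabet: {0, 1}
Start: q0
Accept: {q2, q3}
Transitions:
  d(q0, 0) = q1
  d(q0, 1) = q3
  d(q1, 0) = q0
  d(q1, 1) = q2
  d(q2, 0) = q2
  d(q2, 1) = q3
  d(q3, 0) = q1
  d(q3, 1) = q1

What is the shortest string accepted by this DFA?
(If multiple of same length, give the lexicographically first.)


BFS by string length (lex-first path to each state shown):
  len 0: q0<-""
  len 1: q1<-"0", q3<-"1"
Found accept state at length 1.

"1"


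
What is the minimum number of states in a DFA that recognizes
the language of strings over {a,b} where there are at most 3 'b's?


States: count = 0, 1, ..., 3 (all accepting; 4 states), plus a dead state for count > 3.
Total: 4 + 1 = 5.

5


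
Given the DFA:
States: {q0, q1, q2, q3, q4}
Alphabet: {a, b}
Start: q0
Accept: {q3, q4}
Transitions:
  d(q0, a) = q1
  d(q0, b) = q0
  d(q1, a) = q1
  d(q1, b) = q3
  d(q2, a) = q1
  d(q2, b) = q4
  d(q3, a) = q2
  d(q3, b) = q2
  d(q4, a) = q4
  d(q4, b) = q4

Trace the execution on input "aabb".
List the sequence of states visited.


Input: aabb
d(q0, a) = q1
d(q1, a) = q1
d(q1, b) = q3
d(q3, b) = q2


q0 -> q1 -> q1 -> q3 -> q2


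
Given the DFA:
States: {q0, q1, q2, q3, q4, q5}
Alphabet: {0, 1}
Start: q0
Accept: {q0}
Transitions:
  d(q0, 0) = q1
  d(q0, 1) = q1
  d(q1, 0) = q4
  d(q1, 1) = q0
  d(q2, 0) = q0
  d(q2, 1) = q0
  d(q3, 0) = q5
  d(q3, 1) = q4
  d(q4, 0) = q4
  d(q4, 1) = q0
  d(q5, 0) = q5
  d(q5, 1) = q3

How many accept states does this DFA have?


Accept states listed: {q0}
Counting: q0(1)

1


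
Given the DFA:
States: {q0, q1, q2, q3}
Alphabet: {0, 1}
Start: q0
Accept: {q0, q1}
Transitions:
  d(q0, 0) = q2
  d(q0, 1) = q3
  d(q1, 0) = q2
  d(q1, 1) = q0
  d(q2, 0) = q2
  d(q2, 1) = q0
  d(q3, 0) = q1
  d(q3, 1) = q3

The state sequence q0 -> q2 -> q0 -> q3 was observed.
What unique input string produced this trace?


Trace back each transition to find the symbol:
  q0 --[0]--> q2
  q2 --[1]--> q0
  q0 --[1]--> q3

"011"


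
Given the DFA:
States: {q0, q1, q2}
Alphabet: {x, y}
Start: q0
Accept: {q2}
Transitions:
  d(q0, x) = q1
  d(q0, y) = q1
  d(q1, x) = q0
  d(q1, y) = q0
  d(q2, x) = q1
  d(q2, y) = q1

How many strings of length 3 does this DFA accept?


Enumerating all length-3 strings:
  "xxx" -> q1 [reject]
  "xxy" -> q1 [reject]
  "xyx" -> q1 [reject]
  "xyy" -> q1 [reject]
  "yxx" -> q1 [reject]
  "yxy" -> q1 [reject]
  "yyx" -> q1 [reject]
  "yyy" -> q1 [reject]

0 out of 8


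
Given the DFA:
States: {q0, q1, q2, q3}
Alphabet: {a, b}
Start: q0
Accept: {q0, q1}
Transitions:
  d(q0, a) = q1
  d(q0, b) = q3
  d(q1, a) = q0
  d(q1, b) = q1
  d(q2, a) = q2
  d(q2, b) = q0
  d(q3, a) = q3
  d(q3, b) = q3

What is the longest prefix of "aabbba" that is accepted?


Run the DFA, marking each prefix where the state is accepting:
  "" -> q0 [accept]
  "a" -> q1 [accept]
  "aa" -> q0 [accept]
  "aab" -> q3 [reject]
  "aabb" -> q3 [reject]
  "aabbb" -> q3 [reject]
  "aabbba" -> q3 [reject]

"aa"


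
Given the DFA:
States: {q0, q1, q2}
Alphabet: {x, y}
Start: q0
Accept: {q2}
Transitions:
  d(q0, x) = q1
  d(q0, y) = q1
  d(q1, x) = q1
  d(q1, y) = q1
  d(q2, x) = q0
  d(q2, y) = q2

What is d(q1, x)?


Looking up transition d(q1, x)

q1


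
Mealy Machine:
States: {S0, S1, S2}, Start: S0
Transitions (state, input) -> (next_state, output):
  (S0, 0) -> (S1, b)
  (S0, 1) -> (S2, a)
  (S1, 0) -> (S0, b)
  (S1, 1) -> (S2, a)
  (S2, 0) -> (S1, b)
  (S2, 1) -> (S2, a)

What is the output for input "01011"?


Step-by-step:
  (S0, 0) -> (S1, b)
  (S1, 1) -> (S2, a)
  (S2, 0) -> (S1, b)
  (S1, 1) -> (S2, a)
  (S2, 1) -> (S2, a)

"babaa"


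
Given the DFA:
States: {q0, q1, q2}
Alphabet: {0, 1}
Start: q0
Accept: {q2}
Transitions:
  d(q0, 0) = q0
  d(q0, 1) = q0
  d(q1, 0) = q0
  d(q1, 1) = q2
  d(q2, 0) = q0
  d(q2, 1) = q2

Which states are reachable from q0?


BFS from q0:
  layer 0: {q0}

{q0}


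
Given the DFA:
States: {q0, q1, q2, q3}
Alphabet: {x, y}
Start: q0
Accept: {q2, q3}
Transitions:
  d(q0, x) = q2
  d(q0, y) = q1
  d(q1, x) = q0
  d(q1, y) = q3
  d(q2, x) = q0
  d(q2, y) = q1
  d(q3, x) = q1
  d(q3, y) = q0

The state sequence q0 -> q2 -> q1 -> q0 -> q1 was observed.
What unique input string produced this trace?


Trace back each transition to find the symbol:
  q0 --[x]--> q2
  q2 --[y]--> q1
  q1 --[x]--> q0
  q0 --[y]--> q1

"xyxy"


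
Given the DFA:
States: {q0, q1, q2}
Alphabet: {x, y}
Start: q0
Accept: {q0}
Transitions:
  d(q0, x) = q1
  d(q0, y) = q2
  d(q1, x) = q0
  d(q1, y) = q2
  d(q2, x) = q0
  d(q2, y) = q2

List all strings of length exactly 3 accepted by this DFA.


All strings of length 3: 8 total
Accepted: 2

"xyx", "yyx"


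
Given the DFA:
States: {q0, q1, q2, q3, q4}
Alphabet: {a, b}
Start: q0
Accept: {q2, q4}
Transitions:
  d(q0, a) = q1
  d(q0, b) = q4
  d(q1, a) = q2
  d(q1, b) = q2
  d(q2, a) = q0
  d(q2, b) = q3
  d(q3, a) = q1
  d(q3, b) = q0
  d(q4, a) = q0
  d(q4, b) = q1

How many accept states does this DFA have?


Accept states listed: {q2, q4}
Counting: q2(1) q4(2)

2


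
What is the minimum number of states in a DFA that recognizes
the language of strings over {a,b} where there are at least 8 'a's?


States: count = 0, 1, ..., 7, and a final '>= 8' state.
Total: 8 + 1 = 9. Accept = '>= 8' state.

9


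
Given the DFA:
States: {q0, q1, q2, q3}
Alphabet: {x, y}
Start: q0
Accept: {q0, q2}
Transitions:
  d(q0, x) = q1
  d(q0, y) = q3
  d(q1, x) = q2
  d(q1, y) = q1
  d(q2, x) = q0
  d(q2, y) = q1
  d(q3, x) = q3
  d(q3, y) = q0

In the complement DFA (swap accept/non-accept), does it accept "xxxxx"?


Trace: q0 -> q1 -> q2 -> q0 -> q1 -> q2
Final: q2
Original accept: {q0, q2}
Complement: q2 is in original accept

No, complement rejects (original accepts)


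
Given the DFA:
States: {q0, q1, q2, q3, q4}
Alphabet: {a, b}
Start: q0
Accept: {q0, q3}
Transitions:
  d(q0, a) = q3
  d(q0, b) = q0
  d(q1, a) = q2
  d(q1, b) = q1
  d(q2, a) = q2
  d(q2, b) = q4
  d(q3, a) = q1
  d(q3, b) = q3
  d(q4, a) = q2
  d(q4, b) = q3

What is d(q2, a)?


Looking up transition d(q2, a)

q2


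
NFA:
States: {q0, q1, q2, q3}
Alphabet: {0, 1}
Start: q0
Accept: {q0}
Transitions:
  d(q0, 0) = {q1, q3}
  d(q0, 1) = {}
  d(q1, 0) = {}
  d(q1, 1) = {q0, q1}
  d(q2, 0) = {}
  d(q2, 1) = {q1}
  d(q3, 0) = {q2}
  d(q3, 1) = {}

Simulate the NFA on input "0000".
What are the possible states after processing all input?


Start: {q0}
  --0--> {q1, q3}
  --0--> {q2}
  --0--> {}
  --0--> {}

{} (empty set, no valid transitions)


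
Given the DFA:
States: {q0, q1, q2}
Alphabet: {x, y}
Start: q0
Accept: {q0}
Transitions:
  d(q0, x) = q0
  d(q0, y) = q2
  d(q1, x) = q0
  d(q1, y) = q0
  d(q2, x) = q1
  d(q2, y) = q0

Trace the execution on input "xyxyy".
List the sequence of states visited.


Input: xyxyy
d(q0, x) = q0
d(q0, y) = q2
d(q2, x) = q1
d(q1, y) = q0
d(q0, y) = q2


q0 -> q0 -> q2 -> q1 -> q0 -> q2


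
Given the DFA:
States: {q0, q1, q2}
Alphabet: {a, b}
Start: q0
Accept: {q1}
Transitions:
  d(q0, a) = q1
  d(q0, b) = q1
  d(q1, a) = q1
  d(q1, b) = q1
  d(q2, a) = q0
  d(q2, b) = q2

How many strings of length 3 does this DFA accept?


Enumerating all length-3 strings:
  "aaa" -> q1 [accept]
  "aab" -> q1 [accept]
  "aba" -> q1 [accept]
  "abb" -> q1 [accept]
  "baa" -> q1 [accept]
  "bab" -> q1 [accept]
  "bba" -> q1 [accept]
  "bbb" -> q1 [accept]

8 out of 8


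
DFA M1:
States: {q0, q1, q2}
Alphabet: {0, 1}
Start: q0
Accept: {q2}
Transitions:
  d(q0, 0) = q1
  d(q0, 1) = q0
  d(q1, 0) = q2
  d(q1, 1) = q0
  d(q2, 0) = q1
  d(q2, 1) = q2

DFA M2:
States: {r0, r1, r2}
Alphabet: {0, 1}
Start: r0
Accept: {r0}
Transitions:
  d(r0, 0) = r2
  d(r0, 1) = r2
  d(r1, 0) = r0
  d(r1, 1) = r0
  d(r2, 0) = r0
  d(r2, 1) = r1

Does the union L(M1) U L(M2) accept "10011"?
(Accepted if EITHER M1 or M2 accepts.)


M1: final=q2 accepted=True
M2: final=r0 accepted=True

Yes, union accepts


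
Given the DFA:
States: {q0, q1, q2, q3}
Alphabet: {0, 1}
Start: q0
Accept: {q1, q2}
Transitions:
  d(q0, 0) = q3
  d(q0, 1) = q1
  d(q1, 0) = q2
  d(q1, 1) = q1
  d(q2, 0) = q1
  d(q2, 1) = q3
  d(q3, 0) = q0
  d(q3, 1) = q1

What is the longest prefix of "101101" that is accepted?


Run the DFA, marking each prefix where the state is accepting:
  "" -> q0 [reject]
  "1" -> q1 [accept]
  "10" -> q2 [accept]
  "101" -> q3 [reject]
  "1011" -> q1 [accept]
  "10110" -> q2 [accept]
  "101101" -> q3 [reject]

"10110"


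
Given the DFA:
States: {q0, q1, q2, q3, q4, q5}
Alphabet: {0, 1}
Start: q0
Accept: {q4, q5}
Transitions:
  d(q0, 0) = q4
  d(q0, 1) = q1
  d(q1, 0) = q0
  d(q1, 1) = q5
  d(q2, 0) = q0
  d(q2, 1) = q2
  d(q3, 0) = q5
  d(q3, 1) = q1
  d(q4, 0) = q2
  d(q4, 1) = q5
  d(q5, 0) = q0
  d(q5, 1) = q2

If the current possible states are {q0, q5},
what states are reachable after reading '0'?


Apply transition on '0' from each current state:
  d(q0, 0) = q4
  d(q5, 0) = q0

{q0, q4}


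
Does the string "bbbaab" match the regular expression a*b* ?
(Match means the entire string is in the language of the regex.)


|string| = 6; first = 'b'; last = 'b'

No, "bbbaab" does not match a*b*


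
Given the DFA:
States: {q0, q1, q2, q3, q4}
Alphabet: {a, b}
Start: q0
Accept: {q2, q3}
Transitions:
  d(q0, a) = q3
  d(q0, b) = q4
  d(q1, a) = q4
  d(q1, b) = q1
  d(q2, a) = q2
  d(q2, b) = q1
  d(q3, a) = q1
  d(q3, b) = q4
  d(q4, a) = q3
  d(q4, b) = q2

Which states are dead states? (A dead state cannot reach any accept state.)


Forward reachability from each state:
  q0 -> reaches accept state q2 (live)
  q1 -> reaches accept state q2 (live)
  q2 -> reaches accept state q2 (live)
  q3 -> reaches accept state q2 (live)
  q4 -> reaches accept state q2 (live)

None (all states can reach an accept state)


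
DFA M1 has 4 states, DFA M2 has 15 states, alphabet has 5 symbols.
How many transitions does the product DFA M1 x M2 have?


Product DFA has 4 * 15 = 60 states.
Each has 5 transitions: 60 * 5 = 300

300


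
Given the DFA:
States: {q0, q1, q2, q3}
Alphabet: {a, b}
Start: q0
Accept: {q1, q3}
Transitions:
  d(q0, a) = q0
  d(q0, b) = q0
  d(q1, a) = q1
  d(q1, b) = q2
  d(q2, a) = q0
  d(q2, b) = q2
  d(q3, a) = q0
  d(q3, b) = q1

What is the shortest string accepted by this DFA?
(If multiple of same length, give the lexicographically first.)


BFS by string length (lex-first path to each state shown):
  len 0: q0<-""
  len 1: q0<-"a"
  len 2: q0<-"aa"
  len 3: q0<-"aaa"
  len 4: q0<-"aaaa"
  len 5: q0<-"aaaaa"
  len 6: q0<-"aaaaaa"
  len 7: q0<-"aaaaaaa"
  len 8: q0<-"aaaaaaaa"

No string accepted (empty language)


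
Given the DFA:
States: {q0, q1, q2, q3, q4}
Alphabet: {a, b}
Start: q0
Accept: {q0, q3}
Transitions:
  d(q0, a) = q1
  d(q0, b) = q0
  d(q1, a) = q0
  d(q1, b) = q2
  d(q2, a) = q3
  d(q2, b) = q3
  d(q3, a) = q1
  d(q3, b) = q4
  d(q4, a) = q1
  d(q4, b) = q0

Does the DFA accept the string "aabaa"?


Trace: q0 -> q1 -> q0 -> q0 -> q1 -> q0
Final state: q0
Accept states: {q0, q3}

Yes, accepted (final state q0 is an accept state)


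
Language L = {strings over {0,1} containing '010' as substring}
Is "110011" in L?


'010' does not occur

No, "110011" is not in L


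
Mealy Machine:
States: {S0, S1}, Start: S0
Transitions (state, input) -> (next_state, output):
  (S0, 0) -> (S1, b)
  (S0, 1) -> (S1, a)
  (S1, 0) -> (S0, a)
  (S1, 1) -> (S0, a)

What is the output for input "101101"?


Step-by-step:
  (S0, 1) -> (S1, a)
  (S1, 0) -> (S0, a)
  (S0, 1) -> (S1, a)
  (S1, 1) -> (S0, a)
  (S0, 0) -> (S1, b)
  (S1, 1) -> (S0, a)

"aaaaba"


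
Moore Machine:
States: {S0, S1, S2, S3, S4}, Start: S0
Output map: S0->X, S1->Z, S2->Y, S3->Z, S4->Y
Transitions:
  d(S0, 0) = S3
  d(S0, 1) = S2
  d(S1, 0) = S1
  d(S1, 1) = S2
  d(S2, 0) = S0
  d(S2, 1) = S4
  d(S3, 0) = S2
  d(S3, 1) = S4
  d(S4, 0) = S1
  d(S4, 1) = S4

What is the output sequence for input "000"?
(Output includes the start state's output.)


Start: S0 (output X)
  --0--> S3 (output Z)
  --0--> S2 (output Y)
  --0--> S0 (output X)

"XZYX"


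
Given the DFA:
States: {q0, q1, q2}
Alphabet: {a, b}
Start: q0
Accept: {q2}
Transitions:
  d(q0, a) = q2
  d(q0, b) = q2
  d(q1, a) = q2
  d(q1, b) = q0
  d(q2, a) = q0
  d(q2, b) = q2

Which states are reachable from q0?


BFS from q0:
  layer 0: {q0}
  layer 1: {q2}

{q0, q2}
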